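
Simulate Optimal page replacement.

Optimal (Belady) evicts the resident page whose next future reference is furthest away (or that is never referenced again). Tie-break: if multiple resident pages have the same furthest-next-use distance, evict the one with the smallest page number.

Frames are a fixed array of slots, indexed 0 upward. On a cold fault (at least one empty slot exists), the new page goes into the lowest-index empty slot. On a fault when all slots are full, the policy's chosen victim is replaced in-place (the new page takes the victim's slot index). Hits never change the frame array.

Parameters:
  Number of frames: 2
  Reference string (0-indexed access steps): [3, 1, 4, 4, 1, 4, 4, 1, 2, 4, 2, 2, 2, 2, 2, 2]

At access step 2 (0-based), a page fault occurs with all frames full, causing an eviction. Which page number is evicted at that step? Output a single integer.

Step 0: ref 3 -> FAULT, frames=[3,-]
Step 1: ref 1 -> FAULT, frames=[3,1]
Step 2: ref 4 -> FAULT, evict 3, frames=[4,1]
At step 2: evicted page 3

Answer: 3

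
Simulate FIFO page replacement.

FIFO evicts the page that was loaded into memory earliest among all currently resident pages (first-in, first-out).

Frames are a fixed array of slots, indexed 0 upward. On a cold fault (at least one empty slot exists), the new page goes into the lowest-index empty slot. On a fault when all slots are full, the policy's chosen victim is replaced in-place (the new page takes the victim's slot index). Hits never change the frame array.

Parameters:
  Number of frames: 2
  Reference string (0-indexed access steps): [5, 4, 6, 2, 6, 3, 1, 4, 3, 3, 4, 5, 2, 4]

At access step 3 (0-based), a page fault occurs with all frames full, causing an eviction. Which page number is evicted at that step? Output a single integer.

Step 0: ref 5 -> FAULT, frames=[5,-]
Step 1: ref 4 -> FAULT, frames=[5,4]
Step 2: ref 6 -> FAULT, evict 5, frames=[6,4]
Step 3: ref 2 -> FAULT, evict 4, frames=[6,2]
At step 3: evicted page 4

Answer: 4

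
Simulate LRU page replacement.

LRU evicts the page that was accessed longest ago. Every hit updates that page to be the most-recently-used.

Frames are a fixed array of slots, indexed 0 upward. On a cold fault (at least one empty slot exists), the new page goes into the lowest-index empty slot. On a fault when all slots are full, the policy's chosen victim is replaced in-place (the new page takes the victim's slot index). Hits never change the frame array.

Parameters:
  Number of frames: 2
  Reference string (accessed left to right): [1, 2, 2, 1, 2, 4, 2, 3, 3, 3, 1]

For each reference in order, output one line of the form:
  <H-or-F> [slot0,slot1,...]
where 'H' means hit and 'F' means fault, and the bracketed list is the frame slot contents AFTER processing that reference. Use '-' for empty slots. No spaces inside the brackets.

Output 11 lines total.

F [1,-]
F [1,2]
H [1,2]
H [1,2]
H [1,2]
F [4,2]
H [4,2]
F [3,2]
H [3,2]
H [3,2]
F [3,1]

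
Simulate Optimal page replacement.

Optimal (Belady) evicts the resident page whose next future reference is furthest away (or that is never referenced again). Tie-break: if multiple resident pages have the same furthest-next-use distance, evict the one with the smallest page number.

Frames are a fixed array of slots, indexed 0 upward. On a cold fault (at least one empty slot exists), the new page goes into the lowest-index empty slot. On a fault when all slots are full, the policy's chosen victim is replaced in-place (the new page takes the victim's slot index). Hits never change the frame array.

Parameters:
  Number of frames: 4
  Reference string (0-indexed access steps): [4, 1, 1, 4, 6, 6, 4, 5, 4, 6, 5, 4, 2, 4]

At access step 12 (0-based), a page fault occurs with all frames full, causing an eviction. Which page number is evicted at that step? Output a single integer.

Step 0: ref 4 -> FAULT, frames=[4,-,-,-]
Step 1: ref 1 -> FAULT, frames=[4,1,-,-]
Step 2: ref 1 -> HIT, frames=[4,1,-,-]
Step 3: ref 4 -> HIT, frames=[4,1,-,-]
Step 4: ref 6 -> FAULT, frames=[4,1,6,-]
Step 5: ref 6 -> HIT, frames=[4,1,6,-]
Step 6: ref 4 -> HIT, frames=[4,1,6,-]
Step 7: ref 5 -> FAULT, frames=[4,1,6,5]
Step 8: ref 4 -> HIT, frames=[4,1,6,5]
Step 9: ref 6 -> HIT, frames=[4,1,6,5]
Step 10: ref 5 -> HIT, frames=[4,1,6,5]
Step 11: ref 4 -> HIT, frames=[4,1,6,5]
Step 12: ref 2 -> FAULT, evict 1, frames=[4,2,6,5]
At step 12: evicted page 1

Answer: 1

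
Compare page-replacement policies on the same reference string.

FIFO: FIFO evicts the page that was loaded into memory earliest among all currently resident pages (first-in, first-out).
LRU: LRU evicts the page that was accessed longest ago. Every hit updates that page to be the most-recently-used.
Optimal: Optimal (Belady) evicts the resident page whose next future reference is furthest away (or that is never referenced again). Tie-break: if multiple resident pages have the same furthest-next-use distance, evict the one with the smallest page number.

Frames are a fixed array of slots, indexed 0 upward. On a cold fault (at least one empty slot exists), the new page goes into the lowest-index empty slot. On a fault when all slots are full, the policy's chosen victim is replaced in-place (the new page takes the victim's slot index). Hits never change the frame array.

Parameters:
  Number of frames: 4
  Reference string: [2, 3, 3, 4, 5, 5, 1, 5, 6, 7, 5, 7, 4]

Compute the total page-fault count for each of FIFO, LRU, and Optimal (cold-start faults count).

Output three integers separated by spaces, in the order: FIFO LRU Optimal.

--- FIFO ---
  step 0: ref 2 -> FAULT, frames=[2,-,-,-] (faults so far: 1)
  step 1: ref 3 -> FAULT, frames=[2,3,-,-] (faults so far: 2)
  step 2: ref 3 -> HIT, frames=[2,3,-,-] (faults so far: 2)
  step 3: ref 4 -> FAULT, frames=[2,3,4,-] (faults so far: 3)
  step 4: ref 5 -> FAULT, frames=[2,3,4,5] (faults so far: 4)
  step 5: ref 5 -> HIT, frames=[2,3,4,5] (faults so far: 4)
  step 6: ref 1 -> FAULT, evict 2, frames=[1,3,4,5] (faults so far: 5)
  step 7: ref 5 -> HIT, frames=[1,3,4,5] (faults so far: 5)
  step 8: ref 6 -> FAULT, evict 3, frames=[1,6,4,5] (faults so far: 6)
  step 9: ref 7 -> FAULT, evict 4, frames=[1,6,7,5] (faults so far: 7)
  step 10: ref 5 -> HIT, frames=[1,6,7,5] (faults so far: 7)
  step 11: ref 7 -> HIT, frames=[1,6,7,5] (faults so far: 7)
  step 12: ref 4 -> FAULT, evict 5, frames=[1,6,7,4] (faults so far: 8)
  FIFO total faults: 8
--- LRU ---
  step 0: ref 2 -> FAULT, frames=[2,-,-,-] (faults so far: 1)
  step 1: ref 3 -> FAULT, frames=[2,3,-,-] (faults so far: 2)
  step 2: ref 3 -> HIT, frames=[2,3,-,-] (faults so far: 2)
  step 3: ref 4 -> FAULT, frames=[2,3,4,-] (faults so far: 3)
  step 4: ref 5 -> FAULT, frames=[2,3,4,5] (faults so far: 4)
  step 5: ref 5 -> HIT, frames=[2,3,4,5] (faults so far: 4)
  step 6: ref 1 -> FAULT, evict 2, frames=[1,3,4,5] (faults so far: 5)
  step 7: ref 5 -> HIT, frames=[1,3,4,5] (faults so far: 5)
  step 8: ref 6 -> FAULT, evict 3, frames=[1,6,4,5] (faults so far: 6)
  step 9: ref 7 -> FAULT, evict 4, frames=[1,6,7,5] (faults so far: 7)
  step 10: ref 5 -> HIT, frames=[1,6,7,5] (faults so far: 7)
  step 11: ref 7 -> HIT, frames=[1,6,7,5] (faults so far: 7)
  step 12: ref 4 -> FAULT, evict 1, frames=[4,6,7,5] (faults so far: 8)
  LRU total faults: 8
--- Optimal ---
  step 0: ref 2 -> FAULT, frames=[2,-,-,-] (faults so far: 1)
  step 1: ref 3 -> FAULT, frames=[2,3,-,-] (faults so far: 2)
  step 2: ref 3 -> HIT, frames=[2,3,-,-] (faults so far: 2)
  step 3: ref 4 -> FAULT, frames=[2,3,4,-] (faults so far: 3)
  step 4: ref 5 -> FAULT, frames=[2,3,4,5] (faults so far: 4)
  step 5: ref 5 -> HIT, frames=[2,3,4,5] (faults so far: 4)
  step 6: ref 1 -> FAULT, evict 2, frames=[1,3,4,5] (faults so far: 5)
  step 7: ref 5 -> HIT, frames=[1,3,4,5] (faults so far: 5)
  step 8: ref 6 -> FAULT, evict 1, frames=[6,3,4,5] (faults so far: 6)
  step 9: ref 7 -> FAULT, evict 3, frames=[6,7,4,5] (faults so far: 7)
  step 10: ref 5 -> HIT, frames=[6,7,4,5] (faults so far: 7)
  step 11: ref 7 -> HIT, frames=[6,7,4,5] (faults so far: 7)
  step 12: ref 4 -> HIT, frames=[6,7,4,5] (faults so far: 7)
  Optimal total faults: 7

Answer: 8 8 7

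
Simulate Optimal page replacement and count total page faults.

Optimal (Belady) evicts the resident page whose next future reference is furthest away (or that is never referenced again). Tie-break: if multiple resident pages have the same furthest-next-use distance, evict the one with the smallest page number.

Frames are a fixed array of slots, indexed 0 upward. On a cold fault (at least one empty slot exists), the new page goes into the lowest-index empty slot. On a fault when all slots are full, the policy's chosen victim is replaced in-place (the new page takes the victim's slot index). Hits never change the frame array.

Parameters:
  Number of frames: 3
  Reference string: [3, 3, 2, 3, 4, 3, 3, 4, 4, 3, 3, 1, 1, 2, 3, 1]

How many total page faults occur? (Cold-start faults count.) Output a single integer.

Step 0: ref 3 → FAULT, frames=[3,-,-]
Step 1: ref 3 → HIT, frames=[3,-,-]
Step 2: ref 2 → FAULT, frames=[3,2,-]
Step 3: ref 3 → HIT, frames=[3,2,-]
Step 4: ref 4 → FAULT, frames=[3,2,4]
Step 5: ref 3 → HIT, frames=[3,2,4]
Step 6: ref 3 → HIT, frames=[3,2,4]
Step 7: ref 4 → HIT, frames=[3,2,4]
Step 8: ref 4 → HIT, frames=[3,2,4]
Step 9: ref 3 → HIT, frames=[3,2,4]
Step 10: ref 3 → HIT, frames=[3,2,4]
Step 11: ref 1 → FAULT (evict 4), frames=[3,2,1]
Step 12: ref 1 → HIT, frames=[3,2,1]
Step 13: ref 2 → HIT, frames=[3,2,1]
Step 14: ref 3 → HIT, frames=[3,2,1]
Step 15: ref 1 → HIT, frames=[3,2,1]
Total faults: 4

Answer: 4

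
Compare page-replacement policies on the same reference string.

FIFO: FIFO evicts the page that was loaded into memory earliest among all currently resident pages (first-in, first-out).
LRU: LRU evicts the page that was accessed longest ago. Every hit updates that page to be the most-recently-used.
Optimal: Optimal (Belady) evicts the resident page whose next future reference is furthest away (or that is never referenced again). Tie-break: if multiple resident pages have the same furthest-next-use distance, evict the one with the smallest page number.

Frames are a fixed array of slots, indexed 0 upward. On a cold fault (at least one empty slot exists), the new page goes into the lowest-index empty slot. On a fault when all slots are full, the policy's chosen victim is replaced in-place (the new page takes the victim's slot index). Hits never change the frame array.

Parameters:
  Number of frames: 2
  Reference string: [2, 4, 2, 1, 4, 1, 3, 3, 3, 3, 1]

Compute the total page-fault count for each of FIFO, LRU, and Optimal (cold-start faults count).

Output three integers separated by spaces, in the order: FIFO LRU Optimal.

--- FIFO ---
  step 0: ref 2 -> FAULT, frames=[2,-] (faults so far: 1)
  step 1: ref 4 -> FAULT, frames=[2,4] (faults so far: 2)
  step 2: ref 2 -> HIT, frames=[2,4] (faults so far: 2)
  step 3: ref 1 -> FAULT, evict 2, frames=[1,4] (faults so far: 3)
  step 4: ref 4 -> HIT, frames=[1,4] (faults so far: 3)
  step 5: ref 1 -> HIT, frames=[1,4] (faults so far: 3)
  step 6: ref 3 -> FAULT, evict 4, frames=[1,3] (faults so far: 4)
  step 7: ref 3 -> HIT, frames=[1,3] (faults so far: 4)
  step 8: ref 3 -> HIT, frames=[1,3] (faults so far: 4)
  step 9: ref 3 -> HIT, frames=[1,3] (faults so far: 4)
  step 10: ref 1 -> HIT, frames=[1,3] (faults so far: 4)
  FIFO total faults: 4
--- LRU ---
  step 0: ref 2 -> FAULT, frames=[2,-] (faults so far: 1)
  step 1: ref 4 -> FAULT, frames=[2,4] (faults so far: 2)
  step 2: ref 2 -> HIT, frames=[2,4] (faults so far: 2)
  step 3: ref 1 -> FAULT, evict 4, frames=[2,1] (faults so far: 3)
  step 4: ref 4 -> FAULT, evict 2, frames=[4,1] (faults so far: 4)
  step 5: ref 1 -> HIT, frames=[4,1] (faults so far: 4)
  step 6: ref 3 -> FAULT, evict 4, frames=[3,1] (faults so far: 5)
  step 7: ref 3 -> HIT, frames=[3,1] (faults so far: 5)
  step 8: ref 3 -> HIT, frames=[3,1] (faults so far: 5)
  step 9: ref 3 -> HIT, frames=[3,1] (faults so far: 5)
  step 10: ref 1 -> HIT, frames=[3,1] (faults so far: 5)
  LRU total faults: 5
--- Optimal ---
  step 0: ref 2 -> FAULT, frames=[2,-] (faults so far: 1)
  step 1: ref 4 -> FAULT, frames=[2,4] (faults so far: 2)
  step 2: ref 2 -> HIT, frames=[2,4] (faults so far: 2)
  step 3: ref 1 -> FAULT, evict 2, frames=[1,4] (faults so far: 3)
  step 4: ref 4 -> HIT, frames=[1,4] (faults so far: 3)
  step 5: ref 1 -> HIT, frames=[1,4] (faults so far: 3)
  step 6: ref 3 -> FAULT, evict 4, frames=[1,3] (faults so far: 4)
  step 7: ref 3 -> HIT, frames=[1,3] (faults so far: 4)
  step 8: ref 3 -> HIT, frames=[1,3] (faults so far: 4)
  step 9: ref 3 -> HIT, frames=[1,3] (faults so far: 4)
  step 10: ref 1 -> HIT, frames=[1,3] (faults so far: 4)
  Optimal total faults: 4

Answer: 4 5 4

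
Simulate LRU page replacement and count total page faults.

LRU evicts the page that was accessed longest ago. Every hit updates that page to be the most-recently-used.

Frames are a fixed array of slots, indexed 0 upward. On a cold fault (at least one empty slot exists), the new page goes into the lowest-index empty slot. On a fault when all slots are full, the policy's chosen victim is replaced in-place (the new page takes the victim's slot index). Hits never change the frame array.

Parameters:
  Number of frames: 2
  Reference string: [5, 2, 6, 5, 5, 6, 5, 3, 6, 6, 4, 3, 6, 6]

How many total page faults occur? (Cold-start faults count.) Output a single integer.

Step 0: ref 5 → FAULT, frames=[5,-]
Step 1: ref 2 → FAULT, frames=[5,2]
Step 2: ref 6 → FAULT (evict 5), frames=[6,2]
Step 3: ref 5 → FAULT (evict 2), frames=[6,5]
Step 4: ref 5 → HIT, frames=[6,5]
Step 5: ref 6 → HIT, frames=[6,5]
Step 6: ref 5 → HIT, frames=[6,5]
Step 7: ref 3 → FAULT (evict 6), frames=[3,5]
Step 8: ref 6 → FAULT (evict 5), frames=[3,6]
Step 9: ref 6 → HIT, frames=[3,6]
Step 10: ref 4 → FAULT (evict 3), frames=[4,6]
Step 11: ref 3 → FAULT (evict 6), frames=[4,3]
Step 12: ref 6 → FAULT (evict 4), frames=[6,3]
Step 13: ref 6 → HIT, frames=[6,3]
Total faults: 9

Answer: 9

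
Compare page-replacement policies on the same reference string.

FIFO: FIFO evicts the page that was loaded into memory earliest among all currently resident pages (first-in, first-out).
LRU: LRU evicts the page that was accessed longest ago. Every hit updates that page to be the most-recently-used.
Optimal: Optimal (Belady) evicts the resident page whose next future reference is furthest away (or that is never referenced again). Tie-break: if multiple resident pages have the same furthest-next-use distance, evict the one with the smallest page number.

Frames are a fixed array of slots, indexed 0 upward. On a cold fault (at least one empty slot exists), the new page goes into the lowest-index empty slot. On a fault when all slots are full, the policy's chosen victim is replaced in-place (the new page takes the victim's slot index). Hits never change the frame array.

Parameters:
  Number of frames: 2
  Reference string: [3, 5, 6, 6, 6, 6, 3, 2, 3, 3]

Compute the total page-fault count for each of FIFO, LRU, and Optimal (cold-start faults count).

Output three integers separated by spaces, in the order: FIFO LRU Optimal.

--- FIFO ---
  step 0: ref 3 -> FAULT, frames=[3,-] (faults so far: 1)
  step 1: ref 5 -> FAULT, frames=[3,5] (faults so far: 2)
  step 2: ref 6 -> FAULT, evict 3, frames=[6,5] (faults so far: 3)
  step 3: ref 6 -> HIT, frames=[6,5] (faults so far: 3)
  step 4: ref 6 -> HIT, frames=[6,5] (faults so far: 3)
  step 5: ref 6 -> HIT, frames=[6,5] (faults so far: 3)
  step 6: ref 3 -> FAULT, evict 5, frames=[6,3] (faults so far: 4)
  step 7: ref 2 -> FAULT, evict 6, frames=[2,3] (faults so far: 5)
  step 8: ref 3 -> HIT, frames=[2,3] (faults so far: 5)
  step 9: ref 3 -> HIT, frames=[2,3] (faults so far: 5)
  FIFO total faults: 5
--- LRU ---
  step 0: ref 3 -> FAULT, frames=[3,-] (faults so far: 1)
  step 1: ref 5 -> FAULT, frames=[3,5] (faults so far: 2)
  step 2: ref 6 -> FAULT, evict 3, frames=[6,5] (faults so far: 3)
  step 3: ref 6 -> HIT, frames=[6,5] (faults so far: 3)
  step 4: ref 6 -> HIT, frames=[6,5] (faults so far: 3)
  step 5: ref 6 -> HIT, frames=[6,5] (faults so far: 3)
  step 6: ref 3 -> FAULT, evict 5, frames=[6,3] (faults so far: 4)
  step 7: ref 2 -> FAULT, evict 6, frames=[2,3] (faults so far: 5)
  step 8: ref 3 -> HIT, frames=[2,3] (faults so far: 5)
  step 9: ref 3 -> HIT, frames=[2,3] (faults so far: 5)
  LRU total faults: 5
--- Optimal ---
  step 0: ref 3 -> FAULT, frames=[3,-] (faults so far: 1)
  step 1: ref 5 -> FAULT, frames=[3,5] (faults so far: 2)
  step 2: ref 6 -> FAULT, evict 5, frames=[3,6] (faults so far: 3)
  step 3: ref 6 -> HIT, frames=[3,6] (faults so far: 3)
  step 4: ref 6 -> HIT, frames=[3,6] (faults so far: 3)
  step 5: ref 6 -> HIT, frames=[3,6] (faults so far: 3)
  step 6: ref 3 -> HIT, frames=[3,6] (faults so far: 3)
  step 7: ref 2 -> FAULT, evict 6, frames=[3,2] (faults so far: 4)
  step 8: ref 3 -> HIT, frames=[3,2] (faults so far: 4)
  step 9: ref 3 -> HIT, frames=[3,2] (faults so far: 4)
  Optimal total faults: 4

Answer: 5 5 4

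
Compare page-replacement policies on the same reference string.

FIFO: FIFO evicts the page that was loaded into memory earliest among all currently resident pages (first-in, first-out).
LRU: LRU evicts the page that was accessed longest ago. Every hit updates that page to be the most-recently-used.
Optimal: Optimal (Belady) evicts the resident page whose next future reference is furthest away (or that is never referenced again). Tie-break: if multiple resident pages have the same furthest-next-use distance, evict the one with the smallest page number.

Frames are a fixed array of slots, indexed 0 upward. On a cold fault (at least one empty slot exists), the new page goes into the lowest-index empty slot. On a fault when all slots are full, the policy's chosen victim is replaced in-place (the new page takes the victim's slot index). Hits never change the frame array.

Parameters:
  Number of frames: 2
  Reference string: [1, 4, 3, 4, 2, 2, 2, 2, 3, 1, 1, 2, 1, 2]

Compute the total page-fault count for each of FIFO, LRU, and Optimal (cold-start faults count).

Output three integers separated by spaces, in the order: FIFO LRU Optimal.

--- FIFO ---
  step 0: ref 1 -> FAULT, frames=[1,-] (faults so far: 1)
  step 1: ref 4 -> FAULT, frames=[1,4] (faults so far: 2)
  step 2: ref 3 -> FAULT, evict 1, frames=[3,4] (faults so far: 3)
  step 3: ref 4 -> HIT, frames=[3,4] (faults so far: 3)
  step 4: ref 2 -> FAULT, evict 4, frames=[3,2] (faults so far: 4)
  step 5: ref 2 -> HIT, frames=[3,2] (faults so far: 4)
  step 6: ref 2 -> HIT, frames=[3,2] (faults so far: 4)
  step 7: ref 2 -> HIT, frames=[3,2] (faults so far: 4)
  step 8: ref 3 -> HIT, frames=[3,2] (faults so far: 4)
  step 9: ref 1 -> FAULT, evict 3, frames=[1,2] (faults so far: 5)
  step 10: ref 1 -> HIT, frames=[1,2] (faults so far: 5)
  step 11: ref 2 -> HIT, frames=[1,2] (faults so far: 5)
  step 12: ref 1 -> HIT, frames=[1,2] (faults so far: 5)
  step 13: ref 2 -> HIT, frames=[1,2] (faults so far: 5)
  FIFO total faults: 5
--- LRU ---
  step 0: ref 1 -> FAULT, frames=[1,-] (faults so far: 1)
  step 1: ref 4 -> FAULT, frames=[1,4] (faults so far: 2)
  step 2: ref 3 -> FAULT, evict 1, frames=[3,4] (faults so far: 3)
  step 3: ref 4 -> HIT, frames=[3,4] (faults so far: 3)
  step 4: ref 2 -> FAULT, evict 3, frames=[2,4] (faults so far: 4)
  step 5: ref 2 -> HIT, frames=[2,4] (faults so far: 4)
  step 6: ref 2 -> HIT, frames=[2,4] (faults so far: 4)
  step 7: ref 2 -> HIT, frames=[2,4] (faults so far: 4)
  step 8: ref 3 -> FAULT, evict 4, frames=[2,3] (faults so far: 5)
  step 9: ref 1 -> FAULT, evict 2, frames=[1,3] (faults so far: 6)
  step 10: ref 1 -> HIT, frames=[1,3] (faults so far: 6)
  step 11: ref 2 -> FAULT, evict 3, frames=[1,2] (faults so far: 7)
  step 12: ref 1 -> HIT, frames=[1,2] (faults so far: 7)
  step 13: ref 2 -> HIT, frames=[1,2] (faults so far: 7)
  LRU total faults: 7
--- Optimal ---
  step 0: ref 1 -> FAULT, frames=[1,-] (faults so far: 1)
  step 1: ref 4 -> FAULT, frames=[1,4] (faults so far: 2)
  step 2: ref 3 -> FAULT, evict 1, frames=[3,4] (faults so far: 3)
  step 3: ref 4 -> HIT, frames=[3,4] (faults so far: 3)
  step 4: ref 2 -> FAULT, evict 4, frames=[3,2] (faults so far: 4)
  step 5: ref 2 -> HIT, frames=[3,2] (faults so far: 4)
  step 6: ref 2 -> HIT, frames=[3,2] (faults so far: 4)
  step 7: ref 2 -> HIT, frames=[3,2] (faults so far: 4)
  step 8: ref 3 -> HIT, frames=[3,2] (faults so far: 4)
  step 9: ref 1 -> FAULT, evict 3, frames=[1,2] (faults so far: 5)
  step 10: ref 1 -> HIT, frames=[1,2] (faults so far: 5)
  step 11: ref 2 -> HIT, frames=[1,2] (faults so far: 5)
  step 12: ref 1 -> HIT, frames=[1,2] (faults so far: 5)
  step 13: ref 2 -> HIT, frames=[1,2] (faults so far: 5)
  Optimal total faults: 5

Answer: 5 7 5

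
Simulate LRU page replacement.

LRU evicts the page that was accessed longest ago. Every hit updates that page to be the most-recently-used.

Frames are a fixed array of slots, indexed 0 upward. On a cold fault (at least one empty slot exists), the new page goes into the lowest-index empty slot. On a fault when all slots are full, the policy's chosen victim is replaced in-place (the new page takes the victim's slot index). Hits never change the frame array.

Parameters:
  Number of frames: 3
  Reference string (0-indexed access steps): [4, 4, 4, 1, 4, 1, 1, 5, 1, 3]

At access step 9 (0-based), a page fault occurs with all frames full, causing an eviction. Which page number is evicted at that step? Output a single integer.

Answer: 4

Derivation:
Step 0: ref 4 -> FAULT, frames=[4,-,-]
Step 1: ref 4 -> HIT, frames=[4,-,-]
Step 2: ref 4 -> HIT, frames=[4,-,-]
Step 3: ref 1 -> FAULT, frames=[4,1,-]
Step 4: ref 4 -> HIT, frames=[4,1,-]
Step 5: ref 1 -> HIT, frames=[4,1,-]
Step 6: ref 1 -> HIT, frames=[4,1,-]
Step 7: ref 5 -> FAULT, frames=[4,1,5]
Step 8: ref 1 -> HIT, frames=[4,1,5]
Step 9: ref 3 -> FAULT, evict 4, frames=[3,1,5]
At step 9: evicted page 4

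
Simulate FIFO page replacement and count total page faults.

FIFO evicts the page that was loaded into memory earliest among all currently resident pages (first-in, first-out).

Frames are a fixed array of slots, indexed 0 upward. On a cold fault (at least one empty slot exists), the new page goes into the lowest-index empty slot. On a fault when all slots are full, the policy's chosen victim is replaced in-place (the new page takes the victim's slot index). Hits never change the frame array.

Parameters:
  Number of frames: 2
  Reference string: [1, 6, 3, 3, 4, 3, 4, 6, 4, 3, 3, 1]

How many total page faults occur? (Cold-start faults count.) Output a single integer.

Step 0: ref 1 → FAULT, frames=[1,-]
Step 1: ref 6 → FAULT, frames=[1,6]
Step 2: ref 3 → FAULT (evict 1), frames=[3,6]
Step 3: ref 3 → HIT, frames=[3,6]
Step 4: ref 4 → FAULT (evict 6), frames=[3,4]
Step 5: ref 3 → HIT, frames=[3,4]
Step 6: ref 4 → HIT, frames=[3,4]
Step 7: ref 6 → FAULT (evict 3), frames=[6,4]
Step 8: ref 4 → HIT, frames=[6,4]
Step 9: ref 3 → FAULT (evict 4), frames=[6,3]
Step 10: ref 3 → HIT, frames=[6,3]
Step 11: ref 1 → FAULT (evict 6), frames=[1,3]
Total faults: 7

Answer: 7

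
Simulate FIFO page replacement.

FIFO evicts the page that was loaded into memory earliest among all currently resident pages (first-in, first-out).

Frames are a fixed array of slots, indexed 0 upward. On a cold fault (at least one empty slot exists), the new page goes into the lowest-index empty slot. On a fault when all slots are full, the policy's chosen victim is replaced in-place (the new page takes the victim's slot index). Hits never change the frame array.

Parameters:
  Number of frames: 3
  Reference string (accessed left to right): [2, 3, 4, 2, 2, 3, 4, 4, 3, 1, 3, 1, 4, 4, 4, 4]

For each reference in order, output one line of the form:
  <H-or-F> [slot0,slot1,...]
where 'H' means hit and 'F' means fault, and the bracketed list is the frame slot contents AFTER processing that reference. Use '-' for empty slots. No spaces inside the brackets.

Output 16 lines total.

F [2,-,-]
F [2,3,-]
F [2,3,4]
H [2,3,4]
H [2,3,4]
H [2,3,4]
H [2,3,4]
H [2,3,4]
H [2,3,4]
F [1,3,4]
H [1,3,4]
H [1,3,4]
H [1,3,4]
H [1,3,4]
H [1,3,4]
H [1,3,4]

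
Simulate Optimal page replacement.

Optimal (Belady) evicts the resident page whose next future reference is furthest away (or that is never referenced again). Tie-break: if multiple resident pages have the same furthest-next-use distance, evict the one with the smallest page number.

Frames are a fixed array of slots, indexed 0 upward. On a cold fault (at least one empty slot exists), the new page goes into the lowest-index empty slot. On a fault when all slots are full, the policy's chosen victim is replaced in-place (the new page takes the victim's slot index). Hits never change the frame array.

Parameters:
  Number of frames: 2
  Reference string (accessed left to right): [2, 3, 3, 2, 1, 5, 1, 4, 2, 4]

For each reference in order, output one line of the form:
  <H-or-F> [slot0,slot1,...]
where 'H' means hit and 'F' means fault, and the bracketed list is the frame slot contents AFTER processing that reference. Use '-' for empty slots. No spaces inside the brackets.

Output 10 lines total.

F [2,-]
F [2,3]
H [2,3]
H [2,3]
F [2,1]
F [5,1]
H [5,1]
F [5,4]
F [2,4]
H [2,4]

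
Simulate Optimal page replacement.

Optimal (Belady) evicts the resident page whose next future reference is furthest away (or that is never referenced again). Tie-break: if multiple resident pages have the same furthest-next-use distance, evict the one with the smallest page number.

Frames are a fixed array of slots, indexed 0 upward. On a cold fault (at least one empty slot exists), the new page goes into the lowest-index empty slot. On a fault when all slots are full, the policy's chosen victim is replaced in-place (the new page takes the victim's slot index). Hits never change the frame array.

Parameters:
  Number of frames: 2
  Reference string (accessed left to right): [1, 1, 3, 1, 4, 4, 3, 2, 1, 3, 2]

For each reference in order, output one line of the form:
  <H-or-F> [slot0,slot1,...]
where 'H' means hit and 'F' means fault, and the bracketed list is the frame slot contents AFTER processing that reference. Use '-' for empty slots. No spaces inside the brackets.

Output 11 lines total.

F [1,-]
H [1,-]
F [1,3]
H [1,3]
F [4,3]
H [4,3]
H [4,3]
F [2,3]
F [1,3]
H [1,3]
F [2,3]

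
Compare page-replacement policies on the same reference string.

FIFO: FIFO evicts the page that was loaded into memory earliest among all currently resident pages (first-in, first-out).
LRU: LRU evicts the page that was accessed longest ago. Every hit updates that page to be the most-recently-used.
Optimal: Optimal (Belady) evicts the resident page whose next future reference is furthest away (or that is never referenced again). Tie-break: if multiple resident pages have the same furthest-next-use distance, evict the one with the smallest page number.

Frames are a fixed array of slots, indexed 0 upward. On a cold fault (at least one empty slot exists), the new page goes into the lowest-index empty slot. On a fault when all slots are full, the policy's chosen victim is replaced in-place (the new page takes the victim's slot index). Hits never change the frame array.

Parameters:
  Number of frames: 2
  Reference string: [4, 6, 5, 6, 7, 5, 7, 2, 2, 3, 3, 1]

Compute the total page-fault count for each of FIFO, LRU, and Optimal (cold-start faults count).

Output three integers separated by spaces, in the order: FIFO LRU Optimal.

Answer: 7 8 7

Derivation:
--- FIFO ---
  step 0: ref 4 -> FAULT, frames=[4,-] (faults so far: 1)
  step 1: ref 6 -> FAULT, frames=[4,6] (faults so far: 2)
  step 2: ref 5 -> FAULT, evict 4, frames=[5,6] (faults so far: 3)
  step 3: ref 6 -> HIT, frames=[5,6] (faults so far: 3)
  step 4: ref 7 -> FAULT, evict 6, frames=[5,7] (faults so far: 4)
  step 5: ref 5 -> HIT, frames=[5,7] (faults so far: 4)
  step 6: ref 7 -> HIT, frames=[5,7] (faults so far: 4)
  step 7: ref 2 -> FAULT, evict 5, frames=[2,7] (faults so far: 5)
  step 8: ref 2 -> HIT, frames=[2,7] (faults so far: 5)
  step 9: ref 3 -> FAULT, evict 7, frames=[2,3] (faults so far: 6)
  step 10: ref 3 -> HIT, frames=[2,3] (faults so far: 6)
  step 11: ref 1 -> FAULT, evict 2, frames=[1,3] (faults so far: 7)
  FIFO total faults: 7
--- LRU ---
  step 0: ref 4 -> FAULT, frames=[4,-] (faults so far: 1)
  step 1: ref 6 -> FAULT, frames=[4,6] (faults so far: 2)
  step 2: ref 5 -> FAULT, evict 4, frames=[5,6] (faults so far: 3)
  step 3: ref 6 -> HIT, frames=[5,6] (faults so far: 3)
  step 4: ref 7 -> FAULT, evict 5, frames=[7,6] (faults so far: 4)
  step 5: ref 5 -> FAULT, evict 6, frames=[7,5] (faults so far: 5)
  step 6: ref 7 -> HIT, frames=[7,5] (faults so far: 5)
  step 7: ref 2 -> FAULT, evict 5, frames=[7,2] (faults so far: 6)
  step 8: ref 2 -> HIT, frames=[7,2] (faults so far: 6)
  step 9: ref 3 -> FAULT, evict 7, frames=[3,2] (faults so far: 7)
  step 10: ref 3 -> HIT, frames=[3,2] (faults so far: 7)
  step 11: ref 1 -> FAULT, evict 2, frames=[3,1] (faults so far: 8)
  LRU total faults: 8
--- Optimal ---
  step 0: ref 4 -> FAULT, frames=[4,-] (faults so far: 1)
  step 1: ref 6 -> FAULT, frames=[4,6] (faults so far: 2)
  step 2: ref 5 -> FAULT, evict 4, frames=[5,6] (faults so far: 3)
  step 3: ref 6 -> HIT, frames=[5,6] (faults so far: 3)
  step 4: ref 7 -> FAULT, evict 6, frames=[5,7] (faults so far: 4)
  step 5: ref 5 -> HIT, frames=[5,7] (faults so far: 4)
  step 6: ref 7 -> HIT, frames=[5,7] (faults so far: 4)
  step 7: ref 2 -> FAULT, evict 5, frames=[2,7] (faults so far: 5)
  step 8: ref 2 -> HIT, frames=[2,7] (faults so far: 5)
  step 9: ref 3 -> FAULT, evict 2, frames=[3,7] (faults so far: 6)
  step 10: ref 3 -> HIT, frames=[3,7] (faults so far: 6)
  step 11: ref 1 -> FAULT, evict 3, frames=[1,7] (faults so far: 7)
  Optimal total faults: 7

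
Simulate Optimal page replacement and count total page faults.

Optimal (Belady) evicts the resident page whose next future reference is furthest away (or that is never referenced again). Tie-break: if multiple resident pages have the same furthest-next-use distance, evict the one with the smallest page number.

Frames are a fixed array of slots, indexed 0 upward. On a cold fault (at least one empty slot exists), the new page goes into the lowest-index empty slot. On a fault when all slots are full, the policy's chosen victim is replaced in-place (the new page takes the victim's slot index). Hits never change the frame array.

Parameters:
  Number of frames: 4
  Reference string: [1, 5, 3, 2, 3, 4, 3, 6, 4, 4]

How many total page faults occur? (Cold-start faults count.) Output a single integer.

Step 0: ref 1 → FAULT, frames=[1,-,-,-]
Step 1: ref 5 → FAULT, frames=[1,5,-,-]
Step 2: ref 3 → FAULT, frames=[1,5,3,-]
Step 3: ref 2 → FAULT, frames=[1,5,3,2]
Step 4: ref 3 → HIT, frames=[1,5,3,2]
Step 5: ref 4 → FAULT (evict 1), frames=[4,5,3,2]
Step 6: ref 3 → HIT, frames=[4,5,3,2]
Step 7: ref 6 → FAULT (evict 2), frames=[4,5,3,6]
Step 8: ref 4 → HIT, frames=[4,5,3,6]
Step 9: ref 4 → HIT, frames=[4,5,3,6]
Total faults: 6

Answer: 6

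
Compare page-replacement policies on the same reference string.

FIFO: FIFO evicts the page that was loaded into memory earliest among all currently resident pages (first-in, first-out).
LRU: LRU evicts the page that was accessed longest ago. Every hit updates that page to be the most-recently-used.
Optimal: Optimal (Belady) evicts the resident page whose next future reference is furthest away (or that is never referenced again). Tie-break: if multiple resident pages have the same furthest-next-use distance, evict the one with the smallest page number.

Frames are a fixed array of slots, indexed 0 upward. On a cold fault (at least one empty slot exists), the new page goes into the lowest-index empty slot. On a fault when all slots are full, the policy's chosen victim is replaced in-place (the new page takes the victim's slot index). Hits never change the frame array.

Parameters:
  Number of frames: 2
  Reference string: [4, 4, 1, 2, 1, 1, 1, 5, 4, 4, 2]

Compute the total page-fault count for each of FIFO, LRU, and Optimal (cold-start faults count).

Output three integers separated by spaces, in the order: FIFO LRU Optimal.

--- FIFO ---
  step 0: ref 4 -> FAULT, frames=[4,-] (faults so far: 1)
  step 1: ref 4 -> HIT, frames=[4,-] (faults so far: 1)
  step 2: ref 1 -> FAULT, frames=[4,1] (faults so far: 2)
  step 3: ref 2 -> FAULT, evict 4, frames=[2,1] (faults so far: 3)
  step 4: ref 1 -> HIT, frames=[2,1] (faults so far: 3)
  step 5: ref 1 -> HIT, frames=[2,1] (faults so far: 3)
  step 6: ref 1 -> HIT, frames=[2,1] (faults so far: 3)
  step 7: ref 5 -> FAULT, evict 1, frames=[2,5] (faults so far: 4)
  step 8: ref 4 -> FAULT, evict 2, frames=[4,5] (faults so far: 5)
  step 9: ref 4 -> HIT, frames=[4,5] (faults so far: 5)
  step 10: ref 2 -> FAULT, evict 5, frames=[4,2] (faults so far: 6)
  FIFO total faults: 6
--- LRU ---
  step 0: ref 4 -> FAULT, frames=[4,-] (faults so far: 1)
  step 1: ref 4 -> HIT, frames=[4,-] (faults so far: 1)
  step 2: ref 1 -> FAULT, frames=[4,1] (faults so far: 2)
  step 3: ref 2 -> FAULT, evict 4, frames=[2,1] (faults so far: 3)
  step 4: ref 1 -> HIT, frames=[2,1] (faults so far: 3)
  step 5: ref 1 -> HIT, frames=[2,1] (faults so far: 3)
  step 6: ref 1 -> HIT, frames=[2,1] (faults so far: 3)
  step 7: ref 5 -> FAULT, evict 2, frames=[5,1] (faults so far: 4)
  step 8: ref 4 -> FAULT, evict 1, frames=[5,4] (faults so far: 5)
  step 9: ref 4 -> HIT, frames=[5,4] (faults so far: 5)
  step 10: ref 2 -> FAULT, evict 5, frames=[2,4] (faults so far: 6)
  LRU total faults: 6
--- Optimal ---
  step 0: ref 4 -> FAULT, frames=[4,-] (faults so far: 1)
  step 1: ref 4 -> HIT, frames=[4,-] (faults so far: 1)
  step 2: ref 1 -> FAULT, frames=[4,1] (faults so far: 2)
  step 3: ref 2 -> FAULT, evict 4, frames=[2,1] (faults so far: 3)
  step 4: ref 1 -> HIT, frames=[2,1] (faults so far: 3)
  step 5: ref 1 -> HIT, frames=[2,1] (faults so far: 3)
  step 6: ref 1 -> HIT, frames=[2,1] (faults so far: 3)
  step 7: ref 5 -> FAULT, evict 1, frames=[2,5] (faults so far: 4)
  step 8: ref 4 -> FAULT, evict 5, frames=[2,4] (faults so far: 5)
  step 9: ref 4 -> HIT, frames=[2,4] (faults so far: 5)
  step 10: ref 2 -> HIT, frames=[2,4] (faults so far: 5)
  Optimal total faults: 5

Answer: 6 6 5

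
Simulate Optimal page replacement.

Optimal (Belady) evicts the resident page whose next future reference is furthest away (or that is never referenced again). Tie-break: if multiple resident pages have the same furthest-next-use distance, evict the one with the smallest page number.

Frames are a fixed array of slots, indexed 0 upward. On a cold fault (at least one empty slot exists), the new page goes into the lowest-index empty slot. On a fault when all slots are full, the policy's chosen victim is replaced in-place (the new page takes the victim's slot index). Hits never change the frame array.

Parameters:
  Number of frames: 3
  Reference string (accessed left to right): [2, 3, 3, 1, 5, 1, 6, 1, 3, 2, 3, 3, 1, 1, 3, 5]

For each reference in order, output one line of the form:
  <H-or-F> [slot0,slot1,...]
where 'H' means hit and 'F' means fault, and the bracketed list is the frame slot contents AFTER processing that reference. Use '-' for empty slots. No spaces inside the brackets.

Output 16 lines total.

F [2,-,-]
F [2,3,-]
H [2,3,-]
F [2,3,1]
F [5,3,1]
H [5,3,1]
F [6,3,1]
H [6,3,1]
H [6,3,1]
F [2,3,1]
H [2,3,1]
H [2,3,1]
H [2,3,1]
H [2,3,1]
H [2,3,1]
F [2,3,5]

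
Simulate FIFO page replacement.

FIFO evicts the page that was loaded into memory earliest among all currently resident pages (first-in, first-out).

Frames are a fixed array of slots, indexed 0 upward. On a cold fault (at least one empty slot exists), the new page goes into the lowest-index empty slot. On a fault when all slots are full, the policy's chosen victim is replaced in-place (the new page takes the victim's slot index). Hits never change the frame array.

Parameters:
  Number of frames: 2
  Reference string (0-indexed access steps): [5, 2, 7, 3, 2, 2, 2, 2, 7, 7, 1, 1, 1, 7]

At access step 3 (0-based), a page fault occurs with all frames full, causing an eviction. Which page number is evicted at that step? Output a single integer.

Answer: 2

Derivation:
Step 0: ref 5 -> FAULT, frames=[5,-]
Step 1: ref 2 -> FAULT, frames=[5,2]
Step 2: ref 7 -> FAULT, evict 5, frames=[7,2]
Step 3: ref 3 -> FAULT, evict 2, frames=[7,3]
At step 3: evicted page 2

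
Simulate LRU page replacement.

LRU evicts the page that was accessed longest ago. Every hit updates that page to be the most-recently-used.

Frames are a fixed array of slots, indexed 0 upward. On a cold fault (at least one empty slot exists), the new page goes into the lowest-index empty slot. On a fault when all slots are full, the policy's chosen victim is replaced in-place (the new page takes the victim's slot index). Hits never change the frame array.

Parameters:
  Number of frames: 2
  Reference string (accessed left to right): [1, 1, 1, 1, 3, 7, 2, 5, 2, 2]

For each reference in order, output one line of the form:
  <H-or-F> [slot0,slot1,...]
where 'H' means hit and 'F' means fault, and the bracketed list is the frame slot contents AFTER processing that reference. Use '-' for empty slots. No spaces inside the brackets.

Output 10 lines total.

F [1,-]
H [1,-]
H [1,-]
H [1,-]
F [1,3]
F [7,3]
F [7,2]
F [5,2]
H [5,2]
H [5,2]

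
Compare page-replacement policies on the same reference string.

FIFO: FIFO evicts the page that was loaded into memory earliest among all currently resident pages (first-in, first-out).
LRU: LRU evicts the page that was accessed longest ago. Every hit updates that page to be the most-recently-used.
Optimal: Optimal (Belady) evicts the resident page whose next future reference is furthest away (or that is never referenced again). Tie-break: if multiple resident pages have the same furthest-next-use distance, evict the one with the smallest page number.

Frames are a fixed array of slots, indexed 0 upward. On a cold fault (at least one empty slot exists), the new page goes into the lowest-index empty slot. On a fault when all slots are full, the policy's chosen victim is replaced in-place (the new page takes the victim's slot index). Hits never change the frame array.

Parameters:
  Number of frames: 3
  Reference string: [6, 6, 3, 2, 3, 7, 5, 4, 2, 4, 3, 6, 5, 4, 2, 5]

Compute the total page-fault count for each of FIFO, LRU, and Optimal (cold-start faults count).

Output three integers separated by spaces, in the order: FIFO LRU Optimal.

--- FIFO ---
  step 0: ref 6 -> FAULT, frames=[6,-,-] (faults so far: 1)
  step 1: ref 6 -> HIT, frames=[6,-,-] (faults so far: 1)
  step 2: ref 3 -> FAULT, frames=[6,3,-] (faults so far: 2)
  step 3: ref 2 -> FAULT, frames=[6,3,2] (faults so far: 3)
  step 4: ref 3 -> HIT, frames=[6,3,2] (faults so far: 3)
  step 5: ref 7 -> FAULT, evict 6, frames=[7,3,2] (faults so far: 4)
  step 6: ref 5 -> FAULT, evict 3, frames=[7,5,2] (faults so far: 5)
  step 7: ref 4 -> FAULT, evict 2, frames=[7,5,4] (faults so far: 6)
  step 8: ref 2 -> FAULT, evict 7, frames=[2,5,4] (faults so far: 7)
  step 9: ref 4 -> HIT, frames=[2,5,4] (faults so far: 7)
  step 10: ref 3 -> FAULT, evict 5, frames=[2,3,4] (faults so far: 8)
  step 11: ref 6 -> FAULT, evict 4, frames=[2,3,6] (faults so far: 9)
  step 12: ref 5 -> FAULT, evict 2, frames=[5,3,6] (faults so far: 10)
  step 13: ref 4 -> FAULT, evict 3, frames=[5,4,6] (faults so far: 11)
  step 14: ref 2 -> FAULT, evict 6, frames=[5,4,2] (faults so far: 12)
  step 15: ref 5 -> HIT, frames=[5,4,2] (faults so far: 12)
  FIFO total faults: 12
--- LRU ---
  step 0: ref 6 -> FAULT, frames=[6,-,-] (faults so far: 1)
  step 1: ref 6 -> HIT, frames=[6,-,-] (faults so far: 1)
  step 2: ref 3 -> FAULT, frames=[6,3,-] (faults so far: 2)
  step 3: ref 2 -> FAULT, frames=[6,3,2] (faults so far: 3)
  step 4: ref 3 -> HIT, frames=[6,3,2] (faults so far: 3)
  step 5: ref 7 -> FAULT, evict 6, frames=[7,3,2] (faults so far: 4)
  step 6: ref 5 -> FAULT, evict 2, frames=[7,3,5] (faults so far: 5)
  step 7: ref 4 -> FAULT, evict 3, frames=[7,4,5] (faults so far: 6)
  step 8: ref 2 -> FAULT, evict 7, frames=[2,4,5] (faults so far: 7)
  step 9: ref 4 -> HIT, frames=[2,4,5] (faults so far: 7)
  step 10: ref 3 -> FAULT, evict 5, frames=[2,4,3] (faults so far: 8)
  step 11: ref 6 -> FAULT, evict 2, frames=[6,4,3] (faults so far: 9)
  step 12: ref 5 -> FAULT, evict 4, frames=[6,5,3] (faults so far: 10)
  step 13: ref 4 -> FAULT, evict 3, frames=[6,5,4] (faults so far: 11)
  step 14: ref 2 -> FAULT, evict 6, frames=[2,5,4] (faults so far: 12)
  step 15: ref 5 -> HIT, frames=[2,5,4] (faults so far: 12)
  LRU total faults: 12
--- Optimal ---
  step 0: ref 6 -> FAULT, frames=[6,-,-] (faults so far: 1)
  step 1: ref 6 -> HIT, frames=[6,-,-] (faults so far: 1)
  step 2: ref 3 -> FAULT, frames=[6,3,-] (faults so far: 2)
  step 3: ref 2 -> FAULT, frames=[6,3,2] (faults so far: 3)
  step 4: ref 3 -> HIT, frames=[6,3,2] (faults so far: 3)
  step 5: ref 7 -> FAULT, evict 6, frames=[7,3,2] (faults so far: 4)
  step 6: ref 5 -> FAULT, evict 7, frames=[5,3,2] (faults so far: 5)
  step 7: ref 4 -> FAULT, evict 5, frames=[4,3,2] (faults so far: 6)
  step 8: ref 2 -> HIT, frames=[4,3,2] (faults so far: 6)
  step 9: ref 4 -> HIT, frames=[4,3,2] (faults so far: 6)
  step 10: ref 3 -> HIT, frames=[4,3,2] (faults so far: 6)
  step 11: ref 6 -> FAULT, evict 3, frames=[4,6,2] (faults so far: 7)
  step 12: ref 5 -> FAULT, evict 6, frames=[4,5,2] (faults so far: 8)
  step 13: ref 4 -> HIT, frames=[4,5,2] (faults so far: 8)
  step 14: ref 2 -> HIT, frames=[4,5,2] (faults so far: 8)
  step 15: ref 5 -> HIT, frames=[4,5,2] (faults so far: 8)
  Optimal total faults: 8

Answer: 12 12 8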